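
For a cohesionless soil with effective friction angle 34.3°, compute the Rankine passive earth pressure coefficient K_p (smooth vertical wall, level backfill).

K_p = (1 + sin φ)/(1 − sin φ) = tan²(45° + 34.3°/2) = 3.582.

3.58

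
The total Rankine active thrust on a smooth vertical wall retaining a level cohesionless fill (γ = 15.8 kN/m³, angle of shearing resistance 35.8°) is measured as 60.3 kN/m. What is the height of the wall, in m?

K_a = 0.2619. P_a = ½ K_a γ H² ⇒ H = √(2P_a/(K_a γ)).
H = √(2×60.3/(0.2619×15.8)) = 5.399 m.

5.40 m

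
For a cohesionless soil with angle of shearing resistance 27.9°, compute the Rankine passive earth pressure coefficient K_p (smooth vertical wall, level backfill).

2.76

K_p = (1 + sin φ)/(1 − sin φ) = tan²(45° + 27.9°/2) = 2.759.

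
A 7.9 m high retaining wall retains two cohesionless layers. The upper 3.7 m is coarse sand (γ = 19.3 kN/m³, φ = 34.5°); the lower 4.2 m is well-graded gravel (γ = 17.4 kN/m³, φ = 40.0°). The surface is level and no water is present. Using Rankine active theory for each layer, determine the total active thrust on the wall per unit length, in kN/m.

K_a1 = tan²(45°−34.5°/2) = 0.2768; K_a2 = tan²(45°−40.0°/2) = 0.2174.
Layer 1: σ at base = K_a1 γ₁ h₁ = 19.77 kPa; P₁ = ½×19.77×3.7 = 36.57.
Layer 2: σ_v at top = γ₁h₁ = 71.41; σ_h top = K_a2×71.41 = 15.53; σ_h base = K_a2×(71.41+17.4×4.2) = 31.42.
P₂ = ½(15.53+31.42)×4.2 = 98.59. Total P_a = 36.57+98.59 = 135.2 kN/m.

135 kN/m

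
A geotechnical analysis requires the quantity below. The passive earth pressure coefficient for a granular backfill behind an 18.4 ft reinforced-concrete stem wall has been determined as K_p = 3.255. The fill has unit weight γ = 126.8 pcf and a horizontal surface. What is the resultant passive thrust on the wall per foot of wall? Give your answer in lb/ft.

P = ½ K_p γ H² = 0.5 × 3.255 × 126.8 × 18.4² = 69870 lb/ft.

69900 lb/ft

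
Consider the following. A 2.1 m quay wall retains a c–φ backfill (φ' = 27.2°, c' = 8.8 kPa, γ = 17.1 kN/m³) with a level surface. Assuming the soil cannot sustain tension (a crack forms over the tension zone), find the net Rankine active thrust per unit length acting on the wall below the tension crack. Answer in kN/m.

0.546 kN/m

K_a = 0.3726; √K_a = 0.6104.
Tension-crack depth z_c = 2c/(γ√K_a) = 2×8.8/(17.1×0.6104) = 1.686 m.
σ_a at base = K_a γ H − 2c√K_a = 0.3726×17.1×2.1 − 2×8.8×0.6104 = 2.637 kPa.
P_a = ½ × 2.637 × (H − z_c) = 0.5×2.637×0.4138 = 0.5456 kN/m.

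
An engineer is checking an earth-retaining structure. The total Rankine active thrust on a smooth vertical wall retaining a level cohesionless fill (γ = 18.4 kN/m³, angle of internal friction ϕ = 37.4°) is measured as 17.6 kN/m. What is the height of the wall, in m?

K_a = 0.2443. P_a = ½ K_a γ H² ⇒ H = √(2P_a/(K_a γ)).
H = √(2×17.6/(0.2443×18.4)) = 2.799 m.

2.80 m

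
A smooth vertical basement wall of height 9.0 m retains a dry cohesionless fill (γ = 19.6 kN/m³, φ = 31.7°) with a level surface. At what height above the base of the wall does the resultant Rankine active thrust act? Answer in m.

K_a = 0.3111.
The pressure distribution is triangular, so the resultant acts at H/3 above the base = 9.0/3 = 3.000 m.

3.00 m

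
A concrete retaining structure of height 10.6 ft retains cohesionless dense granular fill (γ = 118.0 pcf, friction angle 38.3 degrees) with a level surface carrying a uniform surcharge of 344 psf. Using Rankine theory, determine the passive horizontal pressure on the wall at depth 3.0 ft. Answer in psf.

K_p = (1 + sin φ)/(1 − sin φ) = 4.260.
σ_v = γz + q = 118.0 × 3.0 + 344 = 698.0 psf.
σ_h = K_p σ_v = 4.260 × 698.0 = 2974 psf.

2970 psf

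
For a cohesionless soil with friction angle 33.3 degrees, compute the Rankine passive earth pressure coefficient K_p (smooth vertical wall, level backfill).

3.43

K_p = (1 + sin φ)/(1 − sin φ) = tan²(45° + 33.3°/2) = 3.435.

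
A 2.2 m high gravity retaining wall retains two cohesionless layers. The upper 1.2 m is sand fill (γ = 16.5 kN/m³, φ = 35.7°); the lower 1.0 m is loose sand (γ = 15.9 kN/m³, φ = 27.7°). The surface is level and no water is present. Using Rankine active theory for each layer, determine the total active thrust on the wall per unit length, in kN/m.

13.3 kN/m

K_a1 = tan²(45°−35.7°/2) = 0.2630; K_a2 = tan²(45°−27.7°/2) = 0.3653.
Layer 1: σ at base = K_a1 γ₁ h₁ = 5.207 kPa; P₁ = ½×5.207×1.2 = 3.124.
Layer 2: σ_v at top = γ₁h₁ = 19.80; σ_h top = K_a2×19.80 = 7.234; σ_h base = K_a2×(19.80+15.9×1.0) = 13.04.
P₂ = ½(7.234+13.04)×1.0 = 10.14. Total P_a = 3.124+10.14 = 13.26 kN/m.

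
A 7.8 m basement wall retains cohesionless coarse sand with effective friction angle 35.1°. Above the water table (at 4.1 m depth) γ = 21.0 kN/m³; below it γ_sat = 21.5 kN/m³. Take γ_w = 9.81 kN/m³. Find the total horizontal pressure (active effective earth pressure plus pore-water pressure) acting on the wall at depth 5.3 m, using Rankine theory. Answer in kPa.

K_a = (1 − sin φ)/(1 + sin φ) = 0.2698.
γ' = 21.5 − 9.81 = 11.69 kN/m³.
Effective vertical stress at 5.3 m: σ'_v = 21.0×4.1 + 11.69×1.20 = 100.1 kPa.
σ'_h = K_a σ'_v = 0.2698 × 100.1 = 27.02 kPa; u = γ_w × 1.20 = 11.77 kPa.
Total σ_h = 27.02 + 11.77 = 38.79 kPa.

38.8 kPa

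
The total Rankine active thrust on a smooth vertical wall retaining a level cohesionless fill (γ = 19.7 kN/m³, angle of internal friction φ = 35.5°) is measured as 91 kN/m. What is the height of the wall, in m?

K_a = 0.2653. P_a = ½ K_a γ H² ⇒ H = √(2P_a/(K_a γ)).
H = √(2×91/(0.2653×19.7)) = 5.902 m.

5.90 m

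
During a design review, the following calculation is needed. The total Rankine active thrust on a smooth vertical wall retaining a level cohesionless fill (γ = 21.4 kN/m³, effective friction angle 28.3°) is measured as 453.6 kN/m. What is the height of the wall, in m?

K_a = 0.3568. P_a = ½ K_a γ H² ⇒ H = √(2P_a/(K_a γ)).
H = √(2×453.6/(0.3568×21.4)) = 10.90 m.

10.9 m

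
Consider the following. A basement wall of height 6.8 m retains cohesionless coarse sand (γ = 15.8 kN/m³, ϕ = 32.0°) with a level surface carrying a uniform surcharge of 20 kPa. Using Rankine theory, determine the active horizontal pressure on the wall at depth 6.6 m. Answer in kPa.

K_a = (1 − sin φ)/(1 + sin φ) = 0.3073.
σ_v = γz + q = 15.8 × 6.6 + 20 = 124.3 kPa.
σ_h = K_a σ_v = 0.3073 × 124.3 = 38.19 kPa.

38.2 kPa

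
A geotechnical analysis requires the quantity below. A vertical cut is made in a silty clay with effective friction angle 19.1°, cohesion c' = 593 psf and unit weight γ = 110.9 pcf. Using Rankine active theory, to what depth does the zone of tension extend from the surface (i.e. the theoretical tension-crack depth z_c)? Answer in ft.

K_a = tan²(45° − 19.1°/2) = 0.5069; √K_a = 0.7120.
The active pressure is zero where K_a γ z = 2c√K_a, so z_c = 2c/(γ√K_a) = 2×593/(110.9×0.7120) = 15.02 ft.

15.0 ft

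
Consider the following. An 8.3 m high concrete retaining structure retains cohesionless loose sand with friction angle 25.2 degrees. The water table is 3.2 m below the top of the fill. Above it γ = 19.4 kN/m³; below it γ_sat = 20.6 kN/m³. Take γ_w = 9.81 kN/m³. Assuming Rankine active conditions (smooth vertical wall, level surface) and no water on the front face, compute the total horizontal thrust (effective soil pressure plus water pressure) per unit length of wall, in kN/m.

K_a = tan²(45° − φ/2) = 0.4027.
γ' = 20.6 − 9.81 = 10.79 kN/m³. Depth below WT = 5.1 m.
σ'_h at WT = K_a γ d_w = 25.00 kPa; at base = 25.00 + K_a γ' × 5.1 = 47.16 kPa.
P₁ (0–3.2 m) = ½×25.00×3.2 = 40.00. P₂ (3.2–8.3 m) = ½(25.00+47.16)×5.1 = 184.0.
P_w = ½ γ_w h₂² = 0.5×9.81×5.1² = 127.6. Total = 40.00+184.0+127.6 = 351.6 kN/m.

352 kN/m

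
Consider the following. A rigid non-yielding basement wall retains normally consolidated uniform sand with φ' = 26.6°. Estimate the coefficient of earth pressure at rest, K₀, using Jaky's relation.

K₀ = 1 − sin φ' = 1 − sin 26.6° = 0.5522.

0.552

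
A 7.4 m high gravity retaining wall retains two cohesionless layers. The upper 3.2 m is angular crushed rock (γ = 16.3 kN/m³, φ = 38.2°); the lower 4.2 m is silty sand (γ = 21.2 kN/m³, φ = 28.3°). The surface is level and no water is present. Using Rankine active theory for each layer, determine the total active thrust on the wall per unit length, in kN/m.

165 kN/m

K_a1 = tan²(45°−38.2°/2) = 0.2358; K_a2 = tan²(45°−28.3°/2) = 0.3568.
Layer 1: σ at base = K_a1 γ₁ h₁ = 12.30 kPa; P₁ = ½×12.30×3.2 = 19.68.
Layer 2: σ_v at top = γ₁h₁ = 52.16; σ_h top = K_a2×52.16 = 18.61; σ_h base = K_a2×(52.16+21.2×4.2) = 50.38.
P₂ = ½(18.61+50.38)×4.2 = 144.9. Total P_a = 19.68+144.9 = 164.5 kN/m.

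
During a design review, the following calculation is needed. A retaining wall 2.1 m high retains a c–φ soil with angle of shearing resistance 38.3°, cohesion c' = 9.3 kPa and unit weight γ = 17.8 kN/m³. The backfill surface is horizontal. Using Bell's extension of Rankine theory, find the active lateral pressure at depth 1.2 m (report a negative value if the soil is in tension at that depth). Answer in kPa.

K_a = (1 − sin φ)/(1 + sin φ) = 0.2347.
σ_a = K_a γ z − 2c√K_a = 0.2347×17.8×1.2 − 2×9.3×0.4845 = -3.998 kPa.

-4.00 kPa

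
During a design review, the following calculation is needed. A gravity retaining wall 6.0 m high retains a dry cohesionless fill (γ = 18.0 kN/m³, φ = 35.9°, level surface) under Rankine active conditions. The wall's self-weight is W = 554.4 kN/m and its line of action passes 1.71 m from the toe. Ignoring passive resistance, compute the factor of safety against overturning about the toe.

K_a = tan²(45° − 35.9°/2) = 0.2607.
P_a = ½K_aγH² = 0.5×0.2607×18.0×6.0² = 84.48 kN/m, acting at H/3 = 2.000 m above the base.
Overturning moment M_o = P_a × H/3 = 84.48 × 2.000 = 169.0.
Resisting moment M_r = W × 1.71 = 554.4 × 1.71 = 948.0.
FS_overturning = M_r/M_o = 948.0/169.0 = 5.611.

5.61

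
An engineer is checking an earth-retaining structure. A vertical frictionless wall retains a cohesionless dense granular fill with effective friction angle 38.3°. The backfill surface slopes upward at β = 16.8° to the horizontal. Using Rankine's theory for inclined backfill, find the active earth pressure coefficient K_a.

0.260

K_a = cos β · (cos β − √(cos²β − cos²φ)) / (cos β + √(cos²β − cos²φ)).
cos β = 0.9573, cos φ = 0.7848, √(cos²β − cos²φ) = 0.5483.
K_a = 0.9573 × (0.9573 − 0.5483)/(0.9573 + 0.5483) = 0.2601.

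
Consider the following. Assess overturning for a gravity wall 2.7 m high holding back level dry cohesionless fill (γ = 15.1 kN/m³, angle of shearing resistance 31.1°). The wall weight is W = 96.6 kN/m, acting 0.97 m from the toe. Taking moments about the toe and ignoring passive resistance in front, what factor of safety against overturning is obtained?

5.93

K_a = tan²(45° − 31.1°/2) = 0.3188.
P_a = ½K_aγH² = 0.5×0.3188×15.1×2.7² = 17.55 kN/m, acting at H/3 = 0.9000 m above the base.
Overturning moment M_o = P_a × H/3 = 17.55 × 0.9000 = 15.79.
Resisting moment M_r = W × 0.97 = 96.6 × 0.97 = 93.70.
FS_overturning = M_r/M_o = 93.70/15.79 = 5.934.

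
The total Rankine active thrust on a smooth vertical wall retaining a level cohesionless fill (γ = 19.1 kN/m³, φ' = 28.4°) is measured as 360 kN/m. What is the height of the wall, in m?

K_a = 0.3554. P_a = ½ K_a γ H² ⇒ H = √(2P_a/(K_a γ)).
H = √(2×360/(0.3554×19.1)) = 10.30 m.

10.3 m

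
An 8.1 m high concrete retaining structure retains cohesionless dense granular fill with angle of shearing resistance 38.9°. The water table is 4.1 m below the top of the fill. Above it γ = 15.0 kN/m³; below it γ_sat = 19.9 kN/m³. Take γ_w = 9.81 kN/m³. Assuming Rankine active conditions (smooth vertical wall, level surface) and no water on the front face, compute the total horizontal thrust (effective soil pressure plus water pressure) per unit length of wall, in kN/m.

182 kN/m

K_a = tan²(45° − φ/2) = 0.2285.
γ' = 19.9 − 9.81 = 10.09 kN/m³. Depth below WT = 4.0 m.
σ'_h at WT = K_a γ d_w = 14.05 kPa; at base = 14.05 + K_a γ' × 4.0 = 23.28 kPa.
P₁ (0–4.1 m) = ½×14.05×4.1 = 28.81. P₂ (4.1–8.1 m) = ½(14.05+23.28)×4.0 = 74.67.
P_w = ½ γ_w h₂² = 0.5×9.81×4.0² = 78.48. Total = 28.81+74.67+78.48 = 182.0 kN/m.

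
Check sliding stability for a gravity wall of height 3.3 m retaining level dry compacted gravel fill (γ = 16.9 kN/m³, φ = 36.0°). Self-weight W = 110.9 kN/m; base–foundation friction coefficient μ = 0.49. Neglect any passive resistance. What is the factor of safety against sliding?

K_a = tan²(45° − 36.0°/2) = 0.2596.
P_a = ½K_aγH² = 0.5×0.2596×16.9×3.3² = 23.89 kN/m, acting at H/3 = 1.100 m above the base.
FS_sliding = μW / P_a = 0.49×110.9 / 23.89 = 2.275.

2.27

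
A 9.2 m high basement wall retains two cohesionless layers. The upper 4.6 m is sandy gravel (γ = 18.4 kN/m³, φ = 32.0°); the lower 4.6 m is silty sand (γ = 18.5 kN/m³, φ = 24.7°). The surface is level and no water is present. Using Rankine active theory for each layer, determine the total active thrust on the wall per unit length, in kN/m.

K_a1 = tan²(45°−32.0°/2) = 0.3073; K_a2 = tan²(45°−24.7°/2) = 0.4106.
Layer 1: σ at base = K_a1 γ₁ h₁ = 26.01 kPa; P₁ = ½×26.01×4.6 = 59.81.
Layer 2: σ_v at top = γ₁h₁ = 84.64; σ_h top = K_a2×84.64 = 34.75; σ_h base = K_a2×(84.64+18.5×4.6) = 69.69.
P₂ = ½(34.75+69.69)×4.6 = 240.2. Total P_a = 59.81+240.2 = 300.0 kN/m.

300 kN/m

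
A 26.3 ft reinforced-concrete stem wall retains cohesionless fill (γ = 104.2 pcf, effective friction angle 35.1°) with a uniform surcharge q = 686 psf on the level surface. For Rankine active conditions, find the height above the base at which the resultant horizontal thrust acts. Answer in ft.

K_a = 0.2698.
Triangular part P₁ = ½K_aγH² = 9724 at H/3 = 8.767 ft; rectangular part P₂ = K_a q H = 4868 at H/2 = 13.15 ft.
ȳ = (P₁·8.767 + P₂·13.15)/(P₁+P₂) = 10.23 ft.

10.2 ft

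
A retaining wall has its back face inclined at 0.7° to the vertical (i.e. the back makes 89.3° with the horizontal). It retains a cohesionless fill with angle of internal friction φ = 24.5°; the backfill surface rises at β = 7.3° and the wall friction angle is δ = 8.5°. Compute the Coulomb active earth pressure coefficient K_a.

K_a = sin²(α+φ) / [sin²α · sin(α−δ) · (1 + √{sin(φ+δ)sin(φ−β) / (sin(α−δ)sin(α+β))})²].
With α = 89.3°, φ = 24.5°, δ = 8.5°, β = 7.3°: K_a = 0.4295.

0.430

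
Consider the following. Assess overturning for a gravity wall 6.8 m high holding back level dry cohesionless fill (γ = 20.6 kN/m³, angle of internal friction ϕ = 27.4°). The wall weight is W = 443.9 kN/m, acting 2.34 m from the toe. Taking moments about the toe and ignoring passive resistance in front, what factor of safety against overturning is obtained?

K_a = tan²(45° − 27.4°/2) = 0.3697.
P_a = ½K_aγH² = 0.5×0.3697×20.6×6.8² = 176.1 kN/m, acting at H/3 = 2.267 m above the base.
Overturning moment M_o = P_a × H/3 = 176.1 × 2.267 = 399.1.
Resisting moment M_r = W × 2.34 = 443.9 × 2.34 = 1039.
FS_overturning = M_r/M_o = 1039/399.1 = 2.603.

2.60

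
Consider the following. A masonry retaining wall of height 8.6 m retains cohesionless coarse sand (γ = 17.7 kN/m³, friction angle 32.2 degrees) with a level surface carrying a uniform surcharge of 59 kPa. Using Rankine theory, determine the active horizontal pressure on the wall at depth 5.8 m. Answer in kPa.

49.3 kPa

K_a = (1 − sin φ)/(1 + sin φ) = 0.3047.
σ_v = γz + q = 17.7 × 5.8 + 59 = 161.7 kPa.
σ_h = K_a σ_v = 0.3047 × 161.7 = 49.26 kPa.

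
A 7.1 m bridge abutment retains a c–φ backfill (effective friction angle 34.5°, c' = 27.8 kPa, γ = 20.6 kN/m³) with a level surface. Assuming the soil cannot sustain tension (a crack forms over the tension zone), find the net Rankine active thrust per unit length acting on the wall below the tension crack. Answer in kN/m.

K_a = 0.2768; √K_a = 0.5261.
Tension-crack depth z_c = 2c/(γ√K_a) = 2×27.8/(20.6×0.5261) = 5.130 m.
σ_a at base = K_a γ H − 2c√K_a = 0.2768×20.6×7.1 − 2×27.8×0.5261 = 11.23 kPa.
P_a = ½ × 11.23 × (H − z_c) = 0.5×11.23×1.970 = 11.06 kN/m.

11.1 kN/m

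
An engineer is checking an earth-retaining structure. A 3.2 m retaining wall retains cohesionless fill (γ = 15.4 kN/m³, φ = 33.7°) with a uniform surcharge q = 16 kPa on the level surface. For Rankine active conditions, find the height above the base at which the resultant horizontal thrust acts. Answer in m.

K_a = 0.2863.
Triangular part P₁ = ½K_aγH² = 22.57 at H/3 = 1.067 m; rectangular part P₂ = K_a q H = 14.66 at H/2 = 1.600 m.
ȳ = (P₁·1.067 + P₂·1.600)/(P₁+P₂) = 1.277 m.

1.28 m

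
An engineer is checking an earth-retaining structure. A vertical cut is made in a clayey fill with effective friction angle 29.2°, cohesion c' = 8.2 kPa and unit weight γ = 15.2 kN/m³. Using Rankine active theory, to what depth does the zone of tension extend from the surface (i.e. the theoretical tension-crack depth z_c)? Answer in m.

1.84 m

K_a = tan²(45° − 29.2°/2) = 0.3442; √K_a = 0.5867.
The active pressure is zero where K_a γ z = 2c√K_a, so z_c = 2c/(γ√K_a) = 2×8.2/(15.2×0.5867) = 1.839 m.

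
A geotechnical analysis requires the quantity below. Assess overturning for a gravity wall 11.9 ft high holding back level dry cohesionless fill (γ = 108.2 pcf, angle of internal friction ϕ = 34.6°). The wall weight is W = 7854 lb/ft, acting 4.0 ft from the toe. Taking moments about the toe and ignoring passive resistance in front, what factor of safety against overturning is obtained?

3.75

K_a = tan²(45° − 34.6°/2) = 0.2756.
P_a = ½K_aγH² = 0.5×0.2756×108.2×11.9² = 2112 lb/ft, acting at H/3 = 3.967 ft above the base.
Overturning moment M_o = P_a × H/3 = 2112 × 3.967 = 8376.
Resisting moment M_r = W × 4.0 = 7854 × 4.0 = 31420.
FS_overturning = M_r/M_o = 31420/8376 = 3.751.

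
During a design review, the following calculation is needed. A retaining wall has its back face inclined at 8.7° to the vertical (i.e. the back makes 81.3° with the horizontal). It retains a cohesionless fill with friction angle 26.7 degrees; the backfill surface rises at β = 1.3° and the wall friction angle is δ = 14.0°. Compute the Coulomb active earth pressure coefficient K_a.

K_a = sin²(α+φ) / [sin²α · sin(α−δ) · (1 + √{sin(φ+δ)sin(φ−β) / (sin(α−δ)sin(α+β))})²].
With α = 81.3°, φ = 26.7°, δ = 14.0°, β = 1.3°: K_a = 0.4161.

0.416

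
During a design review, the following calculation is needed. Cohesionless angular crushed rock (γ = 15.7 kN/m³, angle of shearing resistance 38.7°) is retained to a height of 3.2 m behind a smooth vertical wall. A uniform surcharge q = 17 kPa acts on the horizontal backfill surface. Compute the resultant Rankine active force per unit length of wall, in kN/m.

31.1 kN/m

K_a = tan²(45° − φ/2) = 0.2306.
Soil triangle: ½ K_a γ H² = 0.5×0.2306×15.7×3.2² = 18.54 kN/m.
Surcharge rectangle: K_a q H = 0.2306×17×3.2 = 12.54 kN/m.
Total = 18.54 + 12.54 = 31.08 kN/m.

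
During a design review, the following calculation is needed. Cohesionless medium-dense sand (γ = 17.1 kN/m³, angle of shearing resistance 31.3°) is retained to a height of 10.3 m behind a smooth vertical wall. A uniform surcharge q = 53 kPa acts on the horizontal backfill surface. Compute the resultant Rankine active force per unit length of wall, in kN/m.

K_a = tan²(45° − φ/2) = 0.3162.
Soil triangle: ½ K_a γ H² = 0.5×0.3162×17.1×10.3² = 286.8 kN/m.
Surcharge rectangle: K_a q H = 0.3162×53×10.3 = 172.6 kN/m.
Total = 286.8 + 172.6 = 459.4 kN/m.

459 kN/m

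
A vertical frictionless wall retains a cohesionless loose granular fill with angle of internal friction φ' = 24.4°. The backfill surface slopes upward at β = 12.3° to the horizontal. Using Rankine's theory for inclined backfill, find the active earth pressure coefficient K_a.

0.457

K_a = cos β · (cos β − √(cos²β − cos²φ)) / (cos β + √(cos²β − cos²φ)).
cos β = 0.9770, cos φ = 0.9107, √(cos²β − cos²φ) = 0.3539.
K_a = 0.9770 × (0.9770 − 0.3539)/(0.9770 + 0.3539) = 0.4574.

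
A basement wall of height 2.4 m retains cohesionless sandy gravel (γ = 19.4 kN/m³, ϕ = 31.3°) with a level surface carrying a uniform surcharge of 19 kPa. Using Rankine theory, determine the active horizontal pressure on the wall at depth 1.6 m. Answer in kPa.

K_a = (1 − sin φ)/(1 + sin φ) = 0.3162.
σ_v = γz + q = 19.4 × 1.6 + 19 = 50.04 kPa.
σ_h = K_a σ_v = 0.3162 × 50.04 = 15.82 kPa.

15.8 kPa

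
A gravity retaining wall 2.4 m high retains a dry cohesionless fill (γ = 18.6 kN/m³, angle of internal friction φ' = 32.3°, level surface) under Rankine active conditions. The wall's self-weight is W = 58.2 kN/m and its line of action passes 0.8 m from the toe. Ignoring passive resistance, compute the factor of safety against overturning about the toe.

K_a = tan²(45° − 32.3°/2) = 0.3035.
P_a = ½K_aγH² = 0.5×0.3035×18.6×2.4² = 16.26 kN/m, acting at H/3 = 0.8000 m above the base.
Overturning moment M_o = P_a × H/3 = 16.26 × 0.8000 = 13.01.
Resisting moment M_r = W × 0.8 = 58.2 × 0.8 = 46.56.
FS_overturning = M_r/M_o = 46.56/13.01 = 3.580.

3.58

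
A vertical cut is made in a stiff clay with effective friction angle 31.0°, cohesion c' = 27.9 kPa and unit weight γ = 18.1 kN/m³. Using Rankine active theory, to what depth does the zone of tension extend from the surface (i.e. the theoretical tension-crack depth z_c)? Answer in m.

5.45 m

K_a = tan²(45° − 31.0°/2) = 0.3201; √K_a = 0.5658.
The active pressure is zero where K_a γ z = 2c√K_a, so z_c = 2c/(γ√K_a) = 2×27.9/(18.1×0.5658) = 5.449 m.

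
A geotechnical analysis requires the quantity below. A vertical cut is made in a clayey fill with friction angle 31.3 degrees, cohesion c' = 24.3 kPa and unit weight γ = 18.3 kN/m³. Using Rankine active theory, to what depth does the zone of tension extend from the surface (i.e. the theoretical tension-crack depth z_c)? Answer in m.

4.72 m

K_a = tan²(45° − 31.3°/2) = 0.3162; √K_a = 0.5623.
The active pressure is zero where K_a γ z = 2c√K_a, so z_c = 2c/(γ√K_a) = 2×24.3/(18.3×0.5623) = 4.723 m.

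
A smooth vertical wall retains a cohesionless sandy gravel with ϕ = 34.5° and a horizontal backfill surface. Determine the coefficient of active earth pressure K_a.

K_a = (1 − sin φ)/(1 + sin φ) = (1 − sin 34.5°)/(1 + sin 34.5°) = 0.2768.

0.277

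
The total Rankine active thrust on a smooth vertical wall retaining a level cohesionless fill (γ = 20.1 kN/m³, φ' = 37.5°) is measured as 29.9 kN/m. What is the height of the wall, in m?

3.50 m

K_a = 0.2432. P_a = ½ K_a γ H² ⇒ H = √(2P_a/(K_a γ)).
H = √(2×29.9/(0.2432×20.1)) = 3.498 m.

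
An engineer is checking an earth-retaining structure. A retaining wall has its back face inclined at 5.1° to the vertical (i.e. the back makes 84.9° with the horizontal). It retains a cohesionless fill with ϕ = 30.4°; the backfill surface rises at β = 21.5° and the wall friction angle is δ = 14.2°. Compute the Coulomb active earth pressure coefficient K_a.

K_a = sin²(α+φ) / [sin²α · sin(α−δ) · (1 + √{sin(φ+δ)sin(φ−β) / (sin(α−δ)sin(α+β))})²].
With α = 84.9°, φ = 30.4°, δ = 14.2°, β = 21.5°: K_a = 0.4816.

0.482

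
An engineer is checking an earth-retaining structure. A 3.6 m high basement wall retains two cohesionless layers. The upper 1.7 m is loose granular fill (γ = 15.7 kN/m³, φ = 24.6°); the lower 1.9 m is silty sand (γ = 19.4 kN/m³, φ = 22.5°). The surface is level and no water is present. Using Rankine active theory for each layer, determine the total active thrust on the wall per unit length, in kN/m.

K_a1 = tan²(45°−24.6°/2) = 0.4121; K_a2 = tan²(45°−22.5°/2) = 0.4465.
Layer 1: σ at base = K_a1 γ₁ h₁ = 11.00 kPa; P₁ = ½×11.00×1.7 = 9.350.
Layer 2: σ_v at top = γ₁h₁ = 26.69; σ_h top = K_a2×26.69 = 11.92; σ_h base = K_a2×(26.69+19.4×1.9) = 28.37.
P₂ = ½(11.92+28.37)×1.9 = 38.27. Total P_a = 9.350+38.27 = 47.62 kN/m.

47.6 kN/m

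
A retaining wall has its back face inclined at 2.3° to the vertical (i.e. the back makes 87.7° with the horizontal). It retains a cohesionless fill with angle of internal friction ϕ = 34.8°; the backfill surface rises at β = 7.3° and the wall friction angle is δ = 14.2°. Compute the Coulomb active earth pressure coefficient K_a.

0.289

K_a = sin²(α+φ) / [sin²α · sin(α−δ) · (1 + √{sin(φ+δ)sin(φ−β) / (sin(α−δ)sin(α+β))})²].
With α = 87.7°, φ = 34.8°, δ = 14.2°, β = 7.3°: K_a = 0.2888.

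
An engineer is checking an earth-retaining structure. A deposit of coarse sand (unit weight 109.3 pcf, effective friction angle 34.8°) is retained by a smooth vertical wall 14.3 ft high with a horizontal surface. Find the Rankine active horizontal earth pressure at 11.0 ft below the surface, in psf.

K_a = (1 − sin φ)/(1 + sin φ) = 0.2733.
σ_h = K_a γ z = 0.2733 × 109.3 × 11.0 = 328.6 psf.

329 psf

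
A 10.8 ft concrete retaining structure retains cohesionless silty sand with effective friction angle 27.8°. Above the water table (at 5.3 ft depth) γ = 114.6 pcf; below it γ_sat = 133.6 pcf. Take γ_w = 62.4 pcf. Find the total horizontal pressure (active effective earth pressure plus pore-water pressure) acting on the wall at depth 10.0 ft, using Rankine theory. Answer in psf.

636 psf

K_a = (1 − sin φ)/(1 + sin φ) = 0.3639.
γ' = 133.6 − 62.4 = 71.20 pcf.
Effective vertical stress at 10.0 ft: σ'_v = 114.6×5.3 + 71.20×4.70 = 942.0 psf.
σ'_h = K_a σ'_v = 0.3639 × 942.0 = 342.8 psf; u = γ_w × 4.70 = 293.3 psf.
Total σ_h = 342.8 + 293.3 = 636.1 psf.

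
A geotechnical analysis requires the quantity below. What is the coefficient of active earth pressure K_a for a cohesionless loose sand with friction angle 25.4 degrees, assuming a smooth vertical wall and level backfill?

K_a = tan²(45° − φ/2) = tan²(32.30°) = 0.3996.

0.400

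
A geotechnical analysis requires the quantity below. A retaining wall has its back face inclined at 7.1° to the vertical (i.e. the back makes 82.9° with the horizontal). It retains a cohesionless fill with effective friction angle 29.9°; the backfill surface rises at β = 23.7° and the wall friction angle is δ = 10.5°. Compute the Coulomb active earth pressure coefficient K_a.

0.555

K_a = sin²(α+φ) / [sin²α · sin(α−δ) · (1 + √{sin(φ+δ)sin(φ−β) / (sin(α−δ)sin(α+β))})²].
With α = 82.9°, φ = 29.9°, δ = 10.5°, β = 23.7°: K_a = 0.5554.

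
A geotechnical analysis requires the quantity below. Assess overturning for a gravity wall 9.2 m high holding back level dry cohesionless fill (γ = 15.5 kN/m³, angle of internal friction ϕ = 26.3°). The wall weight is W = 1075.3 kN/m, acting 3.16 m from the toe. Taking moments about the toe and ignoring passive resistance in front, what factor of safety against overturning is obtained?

K_a = tan²(45° − 26.3°/2) = 0.3859.
P_a = ½K_aγH² = 0.5×0.3859×15.5×9.2² = 253.2 kN/m, acting at H/3 = 3.067 m above the base.
Overturning moment M_o = P_a × H/3 = 253.2 × 3.067 = 776.3.
Resisting moment M_r = W × 3.16 = 1075.3 × 3.16 = 3398.
FS_overturning = M_r/M_o = 3398/776.3 = 4.377.

4.38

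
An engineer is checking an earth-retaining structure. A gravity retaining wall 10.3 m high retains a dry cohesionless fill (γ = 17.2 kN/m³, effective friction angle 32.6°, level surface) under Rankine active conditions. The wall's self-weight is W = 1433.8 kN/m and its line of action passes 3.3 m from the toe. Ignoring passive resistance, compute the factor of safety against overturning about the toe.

5.04

K_a = tan²(45° − 32.6°/2) = 0.2997.
P_a = ½K_aγH² = 0.5×0.2997×17.2×10.3² = 273.5 kN/m, acting at H/3 = 3.433 m above the base.
Overturning moment M_o = P_a × H/3 = 273.5 × 3.433 = 938.9.
Resisting moment M_r = W × 3.3 = 1433.8 × 3.3 = 4732.
FS_overturning = M_r/M_o = 4732/938.9 = 5.039.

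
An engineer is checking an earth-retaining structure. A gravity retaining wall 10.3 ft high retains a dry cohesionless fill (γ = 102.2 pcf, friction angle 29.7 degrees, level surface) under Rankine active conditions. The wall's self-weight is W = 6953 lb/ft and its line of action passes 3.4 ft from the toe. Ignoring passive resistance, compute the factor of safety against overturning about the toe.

K_a = tan²(45° − 29.7°/2) = 0.3374.
P_a = ½K_aγH² = 0.5×0.3374×102.2×10.3² = 1829 lb/ft, acting at H/3 = 3.433 ft above the base.
Overturning moment M_o = P_a × H/3 = 1829 × 3.433 = 6280.
Resisting moment M_r = W × 3.4 = 6953 × 3.4 = 23640.
FS_overturning = M_r/M_o = 23640/6280 = 3.765.

3.76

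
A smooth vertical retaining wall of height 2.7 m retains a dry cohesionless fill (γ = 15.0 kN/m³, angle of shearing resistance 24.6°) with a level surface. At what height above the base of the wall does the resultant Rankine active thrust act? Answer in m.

K_a = 0.4121.
The pressure distribution is triangular, so the resultant acts at H/3 above the base = 2.7/3 = 0.9000 m.

0.900 m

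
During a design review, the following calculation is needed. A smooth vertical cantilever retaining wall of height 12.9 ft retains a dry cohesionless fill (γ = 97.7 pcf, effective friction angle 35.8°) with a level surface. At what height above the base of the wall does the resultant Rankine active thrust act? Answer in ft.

K_a = 0.2619.
The pressure distribution is triangular, so the resultant acts at H/3 above the base = 12.9/3 = 4.300 ft.

4.30 ft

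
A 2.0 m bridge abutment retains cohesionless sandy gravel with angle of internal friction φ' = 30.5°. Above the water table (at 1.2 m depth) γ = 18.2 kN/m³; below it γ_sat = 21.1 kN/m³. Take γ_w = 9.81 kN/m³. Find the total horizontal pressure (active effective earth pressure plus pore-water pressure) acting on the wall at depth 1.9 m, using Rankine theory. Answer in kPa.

16.6 kPa

K_a = (1 − sin φ)/(1 + sin φ) = 0.3267.
γ' = 21.1 − 9.81 = 11.29 kN/m³.
Effective vertical stress at 1.9 m: σ'_v = 18.2×1.2 + 11.29×0.700 = 29.74 kPa.
σ'_h = K_a σ'_v = 0.3267 × 29.74 = 9.716 kPa; u = γ_w × 0.700 = 6.867 kPa.
Total σ_h = 9.716 + 6.867 = 16.58 kPa.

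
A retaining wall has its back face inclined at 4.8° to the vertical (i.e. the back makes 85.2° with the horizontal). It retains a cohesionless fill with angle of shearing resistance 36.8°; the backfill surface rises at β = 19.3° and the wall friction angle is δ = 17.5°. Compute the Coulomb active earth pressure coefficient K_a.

K_a = sin²(α+φ) / [sin²α · sin(α−δ) · (1 + √{sin(φ+δ)sin(φ−β) / (sin(α−δ)sin(α+β))})²].
With α = 85.2°, φ = 36.8°, δ = 17.5°, β = 19.3°: K_a = 0.3379.

0.338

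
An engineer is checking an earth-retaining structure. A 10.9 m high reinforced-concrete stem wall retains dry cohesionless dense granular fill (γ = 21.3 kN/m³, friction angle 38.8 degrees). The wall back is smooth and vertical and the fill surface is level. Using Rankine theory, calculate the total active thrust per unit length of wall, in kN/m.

290 kN/m

K_a = tan²(45° − φ/2) = 0.2296.
P_a = ½ K_a γ H² = 0.5 × 0.2296 × 21.3 × 10.9² = 290.5 kN/m.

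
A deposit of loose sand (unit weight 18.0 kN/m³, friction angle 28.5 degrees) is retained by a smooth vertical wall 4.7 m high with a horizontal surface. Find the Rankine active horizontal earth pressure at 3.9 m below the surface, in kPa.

K_a = (1 − sin φ)/(1 + sin φ) = 0.3540.
σ_h = K_a γ z = 0.3540 × 18.0 × 3.9 = 24.85 kPa.

24.8 kPa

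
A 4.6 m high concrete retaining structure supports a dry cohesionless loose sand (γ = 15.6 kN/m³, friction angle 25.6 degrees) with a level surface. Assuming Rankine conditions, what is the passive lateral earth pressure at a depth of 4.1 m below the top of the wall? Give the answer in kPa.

K_p = (1 + sin φ)/(1 − sin φ) = 2.522.
σ_h = K_p γ z = 2.522 × 15.6 × 4.1 = 161.3 kPa.

161 kPa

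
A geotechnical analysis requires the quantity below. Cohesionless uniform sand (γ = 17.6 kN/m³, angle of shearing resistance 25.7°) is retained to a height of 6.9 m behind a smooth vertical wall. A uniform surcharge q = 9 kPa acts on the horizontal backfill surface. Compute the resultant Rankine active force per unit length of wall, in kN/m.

190 kN/m

K_a = tan²(45° − φ/2) = 0.3950.
Soil triangle: ½ K_a γ H² = 0.5×0.3950×17.6×6.9² = 165.5 kN/m.
Surcharge rectangle: K_a q H = 0.3950×9×6.9 = 24.53 kN/m.
Total = 165.5 + 24.53 = 190.0 kN/m.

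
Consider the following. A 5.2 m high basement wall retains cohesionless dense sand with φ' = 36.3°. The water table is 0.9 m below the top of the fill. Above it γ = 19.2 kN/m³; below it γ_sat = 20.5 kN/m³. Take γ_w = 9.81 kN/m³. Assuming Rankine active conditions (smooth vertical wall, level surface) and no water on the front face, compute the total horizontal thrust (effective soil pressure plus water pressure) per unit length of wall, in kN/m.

K_a = tan²(45° − φ/2) = 0.2563.
γ' = 20.5 − 9.81 = 10.69 kN/m³. Depth below WT = 4.3 m.
σ'_h at WT = K_a γ d_w = 4.428 kPa; at base = 4.428 + K_a γ' × 4.3 = 16.21 kPa.
P₁ (0–0.9 m) = ½×4.428×0.9 = 1.993. P₂ (0.9–5.2 m) = ½(4.428+16.21)×4.3 = 44.37.
P_w = ½ γ_w h₂² = 0.5×9.81×4.3² = 90.69. Total = 1.993+44.37+90.69 = 137.1 kN/m.

137 kN/m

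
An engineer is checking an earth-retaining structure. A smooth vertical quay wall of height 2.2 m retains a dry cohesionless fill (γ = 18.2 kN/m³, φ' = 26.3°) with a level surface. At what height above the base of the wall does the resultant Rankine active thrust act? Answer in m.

K_a = 0.3859.
The pressure distribution is triangular, so the resultant acts at H/3 above the base = 2.2/3 = 0.7333 m.

0.733 m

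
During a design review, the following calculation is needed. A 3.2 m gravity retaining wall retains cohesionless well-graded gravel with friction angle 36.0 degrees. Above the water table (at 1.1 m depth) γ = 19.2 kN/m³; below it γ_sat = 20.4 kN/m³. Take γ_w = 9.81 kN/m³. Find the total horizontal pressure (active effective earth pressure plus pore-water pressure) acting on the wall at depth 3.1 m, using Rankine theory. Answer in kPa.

30.6 kPa

K_a = (1 − sin φ)/(1 + sin φ) = 0.2596.
γ' = 20.4 − 9.81 = 10.59 kN/m³.
Effective vertical stress at 3.1 m: σ'_v = 19.2×1.1 + 10.59×2.00 = 42.30 kPa.
σ'_h = K_a σ'_v = 0.2596 × 42.30 = 10.98 kPa; u = γ_w × 2.00 = 19.62 kPa.
Total σ_h = 10.98 + 19.62 = 30.60 kPa.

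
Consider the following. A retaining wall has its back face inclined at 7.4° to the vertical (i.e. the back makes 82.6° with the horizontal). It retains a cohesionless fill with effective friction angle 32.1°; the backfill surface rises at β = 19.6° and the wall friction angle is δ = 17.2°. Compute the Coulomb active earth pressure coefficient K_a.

K_a = sin²(α+φ) / [sin²α · sin(α−δ) · (1 + √{sin(φ+δ)sin(φ−β) / (sin(α−δ)sin(α+β))})²].
With α = 82.6°, φ = 32.1°, δ = 17.2°, β = 19.6°: K_a = 0.4516.

0.452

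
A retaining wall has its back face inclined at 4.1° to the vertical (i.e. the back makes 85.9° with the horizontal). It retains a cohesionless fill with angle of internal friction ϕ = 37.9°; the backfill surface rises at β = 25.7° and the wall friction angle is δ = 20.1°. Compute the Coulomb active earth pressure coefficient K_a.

K_a = sin²(α+φ) / [sin²α · sin(α−δ) · (1 + √{sin(φ+δ)sin(φ−β) / (sin(α−δ)sin(α+β))})²].
With α = 85.9°, φ = 37.9°, δ = 20.1°, β = 25.7°: K_a = 0.3571.

0.357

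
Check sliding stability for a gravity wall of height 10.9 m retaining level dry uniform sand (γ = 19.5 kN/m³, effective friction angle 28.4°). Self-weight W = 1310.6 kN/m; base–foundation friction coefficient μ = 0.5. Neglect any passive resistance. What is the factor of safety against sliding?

1.59

K_a = tan²(45° − 28.4°/2) = 0.3554.
P_a = ½K_aγH² = 0.5×0.3554×19.5×10.9² = 411.6 kN/m, acting at H/3 = 3.633 m above the base.
FS_sliding = μW / P_a = 0.5×1310.6 / 411.6 = 1.592.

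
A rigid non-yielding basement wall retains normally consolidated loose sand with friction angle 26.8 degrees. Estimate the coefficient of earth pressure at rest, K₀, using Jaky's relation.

K₀ = 1 − sin φ' = 1 − sin 26.8° = 0.5491.

0.549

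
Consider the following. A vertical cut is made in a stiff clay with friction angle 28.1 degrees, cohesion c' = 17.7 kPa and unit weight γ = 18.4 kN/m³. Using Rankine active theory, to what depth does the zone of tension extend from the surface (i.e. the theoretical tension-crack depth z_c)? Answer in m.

3.21 m

K_a = tan²(45° − 28.1°/2) = 0.3596; √K_a = 0.5997.
The active pressure is zero where K_a γ z = 2c√K_a, so z_c = 2c/(γ√K_a) = 2×17.7/(18.4×0.5997) = 3.208 m.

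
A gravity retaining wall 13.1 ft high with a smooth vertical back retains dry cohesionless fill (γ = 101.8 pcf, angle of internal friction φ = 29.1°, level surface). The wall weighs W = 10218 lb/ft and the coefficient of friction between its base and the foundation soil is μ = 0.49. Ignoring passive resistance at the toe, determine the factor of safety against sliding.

K_a = tan²(45° − 29.1°/2) = 0.3456.
P_a = ½K_aγH² = 0.5×0.3456×101.8×13.1² = 3019 lb/ft, acting at H/3 = 4.367 ft above the base.
FS_sliding = μW / P_a = 0.49×10218 / 3019 = 1.659.

1.66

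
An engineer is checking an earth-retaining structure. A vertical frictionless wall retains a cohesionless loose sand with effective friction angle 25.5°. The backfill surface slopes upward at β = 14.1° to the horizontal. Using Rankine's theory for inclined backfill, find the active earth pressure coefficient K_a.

0.450

K_a = cos β · (cos β − √(cos²β − cos²φ)) / (cos β + √(cos²β − cos²φ)).
cos β = 0.9699, cos φ = 0.9026, √(cos²β − cos²φ) = 0.3550.
K_a = 0.9699 × (0.9699 − 0.3550)/(0.9699 + 0.3550) = 0.4502.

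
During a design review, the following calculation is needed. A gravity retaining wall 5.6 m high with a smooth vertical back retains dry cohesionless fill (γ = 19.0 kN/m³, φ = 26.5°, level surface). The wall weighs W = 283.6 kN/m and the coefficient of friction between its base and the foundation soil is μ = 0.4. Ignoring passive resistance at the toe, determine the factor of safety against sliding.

K_a = tan²(45° − 26.5°/2) = 0.3829.
P_a = ½K_aγH² = 0.5×0.3829×19.0×5.6² = 114.1 kN/m, acting at H/3 = 1.867 m above the base.
FS_sliding = μW / P_a = 0.4×283.6 / 114.1 = 0.9944.

0.994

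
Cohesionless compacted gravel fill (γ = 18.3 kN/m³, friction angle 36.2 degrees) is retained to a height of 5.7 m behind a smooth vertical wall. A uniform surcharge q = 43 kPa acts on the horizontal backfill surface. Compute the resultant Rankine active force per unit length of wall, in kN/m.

140 kN/m

K_a = tan²(45° − φ/2) = 0.2574.
Soil triangle: ½ K_a γ H² = 0.5×0.2574×18.3×5.7² = 76.52 kN/m.
Surcharge rectangle: K_a q H = 0.2574×43×5.7 = 63.08 kN/m.
Total = 76.52 + 63.08 = 139.6 kN/m.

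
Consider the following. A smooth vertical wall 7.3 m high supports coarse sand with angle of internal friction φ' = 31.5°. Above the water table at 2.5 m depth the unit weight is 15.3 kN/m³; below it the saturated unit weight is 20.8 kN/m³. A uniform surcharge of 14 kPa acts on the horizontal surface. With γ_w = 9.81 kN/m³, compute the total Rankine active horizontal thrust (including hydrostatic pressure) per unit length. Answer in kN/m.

K_a = tan²(45° − φ/2) = 0.3136.
γ' = 20.8 − 9.81 = 10.99 kN/m³. h₂ = H − d_w = 4.8 m.
σ'_h: at surface K_a·q = 4.391; at WT K_a(q+γd_w) = 16.39; at base K_a(q+γd_w+γ'h₂) = 32.93 kPa.
P₁ = ½(4.391+16.39)×2.5 = 25.97; P₂ = ½(16.39+32.93)×4.8 = 118.4; P_w = ½γ_w h₂² = 113.0.
Total = 25.97+118.4+113.0 = 257.3 kN/m.

257 kN/m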